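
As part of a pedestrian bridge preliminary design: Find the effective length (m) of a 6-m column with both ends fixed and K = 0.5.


L_eff = K * L
= 0.5 * 6
= 3.0 m

3.0 m


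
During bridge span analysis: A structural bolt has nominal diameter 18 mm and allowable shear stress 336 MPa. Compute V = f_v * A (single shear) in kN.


A = pi * d^2 / 4 = pi * 18^2 / 4 = 254.469 mm^2
V = f_v * A / 1000 = 336 * 254.469 / 1000
= 85.5016 kN

85.5016 kN


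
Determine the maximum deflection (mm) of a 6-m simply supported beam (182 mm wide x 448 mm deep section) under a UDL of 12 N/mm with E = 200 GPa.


I = 182 * 448^3 / 12 = 1363716778.67 mm^4
L = 6000.0 mm, w = 12 N/mm, E = 200000.0 MPa
delta = 5 * w * L^4 / (384 * E * I)
= 5 * 12 * 6000.0^4 / (384 * 200000.0 * 1363716778.67)
= 0.7425 mm

0.7425 mm


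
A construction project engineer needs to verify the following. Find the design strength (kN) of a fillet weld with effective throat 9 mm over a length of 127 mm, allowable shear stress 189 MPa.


Strength = throat * length * allowable stress
= 9 * 127 * 189 N
= 216027 N
= 216.03 kN

216.03 kN


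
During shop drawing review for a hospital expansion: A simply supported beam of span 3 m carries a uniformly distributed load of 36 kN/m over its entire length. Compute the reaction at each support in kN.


Total load = w * L = 36 * 3 = 108 kN
By symmetry, each reaction R = total / 2 = 108 / 2 = 54.0 kN

54.0 kN


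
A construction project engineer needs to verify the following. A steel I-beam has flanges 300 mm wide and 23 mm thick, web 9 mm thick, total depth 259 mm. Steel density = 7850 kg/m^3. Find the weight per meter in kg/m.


A_flanges = 2 * 300 * 23 = 13800 mm^2
A_web = (259 - 2 * 23) * 9 = 1917 mm^2
A_total = 13800 + 1917 = 15717 mm^2 = 0.015717 m^2
Weight = rho * A = 7850 * 0.015717 = 123.3785 kg/m

123.3785 kg/m


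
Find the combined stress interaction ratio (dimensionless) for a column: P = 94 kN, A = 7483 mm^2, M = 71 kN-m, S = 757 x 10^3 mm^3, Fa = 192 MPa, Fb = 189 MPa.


f_a = P / A = 94000.0 / 7483 = 12.5618 MPa
f_b = M / S = 71000000.0 / 757000.0 = 93.7913 MPa
Ratio = f_a / Fa + f_b / Fb
= 12.5618 / 192 + 93.7913 / 189
= 0.5617 (dimensionless)

0.5617 (dimensionless)


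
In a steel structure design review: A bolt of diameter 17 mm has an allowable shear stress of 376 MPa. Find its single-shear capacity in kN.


A = pi * d^2 / 4 = pi * 17^2 / 4 = 226.9801 mm^2
V = f_v * A / 1000 = 376 * 226.9801 / 1000
= 85.3445 kN

85.3445 kN


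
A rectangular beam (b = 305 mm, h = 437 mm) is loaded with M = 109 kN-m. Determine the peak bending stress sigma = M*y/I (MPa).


I = b * h^3 / 12 = 305 * 437^3 / 12 = 2121108597.08 mm^4
y = h / 2 = 437 / 2 = 218.5 mm
M = 109 kN-m = 109000000.0 N-mm
sigma = M * y / I = 109000000.0 * 218.5 / 2121108597.08
= 11.23 MPa

11.23 MPa


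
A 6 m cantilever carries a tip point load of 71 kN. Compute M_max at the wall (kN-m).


For a cantilever with a point load at the free end:
M_max = P * L = 71 * 6 = 426 kN-m

426 kN-m


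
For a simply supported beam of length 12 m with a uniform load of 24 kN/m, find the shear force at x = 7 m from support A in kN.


R_A = w * L / 2 = 24 * 12 / 2 = 144.0 kN
V(x) = R_A - w * x = 144.0 - 24 * 7
= -24.0 kN

-24.0 kN


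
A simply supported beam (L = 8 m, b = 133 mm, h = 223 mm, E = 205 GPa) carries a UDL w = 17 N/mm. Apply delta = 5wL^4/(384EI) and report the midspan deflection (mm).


I = 133 * 223^3 / 12 = 122909367.58 mm^4
L = 8000.0 mm, w = 17 N/mm, E = 205000.0 MPa
delta = 5 * w * L^4 / (384 * E * I)
= 5 * 17 * 8000.0^4 / (384 * 205000.0 * 122909367.58)
= 35.9839 mm

35.9839 mm


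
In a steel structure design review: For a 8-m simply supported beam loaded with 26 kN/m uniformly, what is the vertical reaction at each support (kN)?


Total load = w * L = 26 * 8 = 208 kN
By symmetry, each reaction R = total / 2 = 208 / 2 = 104.0 kN

104.0 kN


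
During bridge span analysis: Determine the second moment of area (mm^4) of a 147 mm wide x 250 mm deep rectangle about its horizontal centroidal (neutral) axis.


I = b * h^3 / 12
= 147 * 250^3 / 12
= 147 * 15625000 / 12
= 191406250.0 mm^4

191406250.0 mm^4


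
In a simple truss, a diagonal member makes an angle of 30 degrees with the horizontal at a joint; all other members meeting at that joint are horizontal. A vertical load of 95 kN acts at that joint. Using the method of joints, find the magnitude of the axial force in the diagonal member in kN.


At the joint, only the diagonal has a vertical component, so vertical equilibrium gives:
F * sin(30) = 95
F = 95 / sin(30)
= 95 / 0.5
= 190.0 kN

190.0 kN


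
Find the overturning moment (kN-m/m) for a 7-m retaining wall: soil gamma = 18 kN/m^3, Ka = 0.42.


Pa = 0.5 * Ka * gamma * H^2
= 0.5 * 0.42 * 18 * 7^2
= 185.22 kN/m
Arm = H / 3 = 7 / 3 = 2.3333 m
Mo = Pa * arm = Pa * H / 3 = 185.22 * 7 / 3 = 432.18 kN-m/m

432.18 kN-m/m


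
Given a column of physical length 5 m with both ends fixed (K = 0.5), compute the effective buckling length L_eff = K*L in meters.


L_eff = K * L
= 0.5 * 5
= 2.5 m

2.5 m


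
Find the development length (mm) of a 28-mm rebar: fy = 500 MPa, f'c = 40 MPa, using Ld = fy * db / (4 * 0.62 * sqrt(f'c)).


Ld = (fy * db) / (4 * 0.62 * sqrt(f'c))
= (500 * 28) / (4 * 0.62 * sqrt(40))
= 14000 / 15.6849
= 892.58 mm

892.58 mm


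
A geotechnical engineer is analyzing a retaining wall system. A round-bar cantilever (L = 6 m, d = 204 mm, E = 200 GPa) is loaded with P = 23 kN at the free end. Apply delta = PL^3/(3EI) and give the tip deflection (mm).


I = pi * d^4 / 64 = pi * 204^4 / 64 = 85014023.05 mm^4
L = 6000.0 mm, P = 23000.0 N, E = 200000.0 MPa
delta = P * L^3 / (3 * E * I)
= 23000.0 * 6000.0^3 / (3 * 200000.0 * 85014023.05)
= 97.3957 mm

97.3957 mm


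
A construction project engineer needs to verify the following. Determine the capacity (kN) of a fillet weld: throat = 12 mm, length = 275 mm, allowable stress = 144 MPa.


Strength = throat * length * allowable stress
= 12 * 275 * 144 N
= 475200 N
= 475.2 kN

475.2 kN


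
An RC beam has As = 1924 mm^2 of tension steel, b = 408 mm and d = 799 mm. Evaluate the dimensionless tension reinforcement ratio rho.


rho = As / (b * d)
= 1924 / (408 * 799)
= 1924 / 325992
= 0.005902 (dimensionless)

0.005902 (dimensionless)


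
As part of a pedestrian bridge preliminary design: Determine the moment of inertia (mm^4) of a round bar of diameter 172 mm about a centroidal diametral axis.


r = d / 2 = 172 / 2 = 86.0 mm
I = pi * r^4 / 4 = pi * 86.0^4 / 4
= 42961920.42 mm^4

42961920.42 mm^4


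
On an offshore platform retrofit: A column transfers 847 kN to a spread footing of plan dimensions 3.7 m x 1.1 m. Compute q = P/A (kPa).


A = 3.7 * 1.1 = 4.07 m^2
q = P / A = 847 / 4.07
= 208.1081 kPa

208.1081 kPa


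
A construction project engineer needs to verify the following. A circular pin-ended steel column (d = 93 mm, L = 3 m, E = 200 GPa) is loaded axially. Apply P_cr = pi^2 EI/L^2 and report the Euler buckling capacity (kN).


I = pi * d^4 / 64 = 3671991.72 mm^4
L = 3000.0 mm
P_cr = pi^2 * E * I / L^2
= 9.8696 * 200000.0 * 3671991.72 / 3000.0^2
= 805357.9 N = 805.3579 kN

805.3579 kN


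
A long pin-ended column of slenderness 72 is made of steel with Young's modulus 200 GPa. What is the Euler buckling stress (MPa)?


sigma_cr = pi^2 * E / lambda^2
= 9.8696 * 200000.0 / 72^2
= 9.8696 * 200000.0 / 5184
= 380.7718 MPa

380.7718 MPa


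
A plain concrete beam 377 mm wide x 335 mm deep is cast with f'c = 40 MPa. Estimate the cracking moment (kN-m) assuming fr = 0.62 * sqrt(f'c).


fr = 0.62 * sqrt(40) = 0.62 * 6.3246 = 3.9212 MPa
I = 377 * 335^3 / 12 = 1181121364.58 mm^4
y_t = 167.5 mm
M_cr = fr * I / y_t = 3.9212 * 1181121364.58 / 167.5 N-mm
= 27.6504 kN-m

27.6504 kN-m


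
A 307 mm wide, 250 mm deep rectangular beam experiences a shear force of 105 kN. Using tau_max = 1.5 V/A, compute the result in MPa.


A = b * h = 307 * 250 = 76750 mm^2
V = 105 kN = 105000.0 N
tau_max = 1.5 * V / A = 1.5 * 105000.0 / 76750
= 2.0521 MPa

2.0521 MPa


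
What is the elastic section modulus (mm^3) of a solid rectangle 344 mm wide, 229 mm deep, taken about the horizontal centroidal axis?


S = b * h^2 / 6
= 344 * 229^2 / 6
= 344 * 52441 / 6
= 3006617.33 mm^3

3006617.33 mm^3


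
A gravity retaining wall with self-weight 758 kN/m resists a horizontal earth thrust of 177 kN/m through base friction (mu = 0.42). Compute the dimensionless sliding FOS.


Resisting force = mu * W = 0.42 * 758 = 318.36 kN/m
FOS = Resisting / Driving = 318.36 / 177
= 1.7986 (dimensionless)

1.7986 (dimensionless)


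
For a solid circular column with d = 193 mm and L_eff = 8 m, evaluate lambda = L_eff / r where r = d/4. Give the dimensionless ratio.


Radius of gyration r = d / 4 = 193 / 4 = 48.25 mm
L_eff = 8000.0 mm
Slenderness ratio = L / r = 8000.0 / 48.25 = 165.8 (dimensionless)

165.8 (dimensionless)


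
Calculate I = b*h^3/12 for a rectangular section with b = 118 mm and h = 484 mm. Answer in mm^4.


I = b * h^3 / 12
= 118 * 484^3 / 12
= 118 * 113379904 / 12
= 1114902389.33 mm^4

1114902389.33 mm^4


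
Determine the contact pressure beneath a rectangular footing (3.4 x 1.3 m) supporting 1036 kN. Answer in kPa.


A = 3.4 * 1.3 = 4.42 m^2
q = P / A = 1036 / 4.42
= 234.3891 kPa

234.3891 kPa


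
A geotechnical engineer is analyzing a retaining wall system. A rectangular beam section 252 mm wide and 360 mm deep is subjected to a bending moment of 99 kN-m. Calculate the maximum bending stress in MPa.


I = b * h^3 / 12 = 252 * 360^3 / 12 = 979776000.0 mm^4
y = h / 2 = 360 / 2 = 180.0 mm
M = 99 kN-m = 99000000.0 N-mm
sigma = M * y / I = 99000000.0 * 180.0 / 979776000.0
= 18.19 MPa

18.19 MPa


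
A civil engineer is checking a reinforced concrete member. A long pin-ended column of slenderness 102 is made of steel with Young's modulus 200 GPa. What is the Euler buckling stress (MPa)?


sigma_cr = pi^2 * E / lambda^2
= 9.8696 * 200000.0 / 102^2
= 9.8696 * 200000.0 / 10404
= 189.7271 MPa

189.7271 MPa


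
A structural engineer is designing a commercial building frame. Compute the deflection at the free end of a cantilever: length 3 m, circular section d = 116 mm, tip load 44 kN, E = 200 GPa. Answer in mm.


I = pi * d^4 / 64 = pi * 116^4 / 64 = 8887955.17 mm^4
L = 3000.0 mm, P = 44000.0 N, E = 200000.0 MPa
delta = P * L^3 / (3 * E * I)
= 44000.0 * 3000.0^3 / (3 * 200000.0 * 8887955.17)
= 222.7734 mm

222.7734 mm


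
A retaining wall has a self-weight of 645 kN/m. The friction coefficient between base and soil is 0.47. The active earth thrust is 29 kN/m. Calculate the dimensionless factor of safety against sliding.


Resisting force = mu * W = 0.47 * 645 = 303.15 kN/m
FOS = Resisting / Driving = 303.15 / 29
= 10.4534 (dimensionless)

10.4534 (dimensionless)


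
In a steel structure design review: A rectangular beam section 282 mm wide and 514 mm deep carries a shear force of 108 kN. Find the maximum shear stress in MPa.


A = b * h = 282 * 514 = 144948 mm^2
V = 108 kN = 108000.0 N
tau_max = 1.5 * V / A = 1.5 * 108000.0 / 144948
= 1.1176 MPa

1.1176 MPa


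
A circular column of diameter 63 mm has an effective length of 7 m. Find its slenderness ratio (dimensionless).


Radius of gyration r = d / 4 = 63 / 4 = 15.75 mm
L_eff = 7000.0 mm
Slenderness ratio = L / r = 7000.0 / 15.75 = 444.44 (dimensionless)

444.44 (dimensionless)


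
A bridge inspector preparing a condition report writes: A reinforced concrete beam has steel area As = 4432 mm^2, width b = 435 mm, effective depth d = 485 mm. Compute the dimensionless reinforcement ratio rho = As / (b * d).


rho = As / (b * d)
= 4432 / (435 * 485)
= 4432 / 210975
= 0.021007 (dimensionless)

0.021007 (dimensionless)


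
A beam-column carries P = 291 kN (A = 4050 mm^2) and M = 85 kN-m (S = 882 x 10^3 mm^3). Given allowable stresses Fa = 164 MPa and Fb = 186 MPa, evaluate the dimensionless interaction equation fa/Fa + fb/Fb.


f_a = P / A = 291000.0 / 4050 = 71.8519 MPa
f_b = M / S = 85000000.0 / 882000.0 = 96.3719 MPa
Ratio = f_a / Fa + f_b / Fb
= 71.8519 / 164 + 96.3719 / 186
= 0.9562 (dimensionless)

0.9562 (dimensionless)


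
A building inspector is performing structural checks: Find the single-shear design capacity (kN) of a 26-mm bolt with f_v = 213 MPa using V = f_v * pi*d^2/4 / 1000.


A = pi * d^2 / 4 = pi * 26^2 / 4 = 530.9292 mm^2
V = f_v * A / 1000 = 213 * 530.9292 / 1000
= 113.0879 kN

113.0879 kN


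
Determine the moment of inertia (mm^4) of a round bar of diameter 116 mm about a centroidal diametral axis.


r = d / 2 = 116 / 2 = 58.0 mm
I = pi * r^4 / 4 = pi * 58.0^4 / 4
= 8887955.17 mm^4

8887955.17 mm^4


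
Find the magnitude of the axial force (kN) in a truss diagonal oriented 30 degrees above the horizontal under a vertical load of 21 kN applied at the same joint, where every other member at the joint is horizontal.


At the joint, only the diagonal has a vertical component, so vertical equilibrium gives:
F * sin(30) = 21
F = 21 / sin(30)
= 21 / 0.5
= 42.0 kN

42.0 kN


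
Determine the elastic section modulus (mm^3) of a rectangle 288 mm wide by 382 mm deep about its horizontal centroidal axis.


S = b * h^2 / 6
= 288 * 382^2 / 6
= 288 * 145924 / 6
= 7004352.0 mm^3

7004352.0 mm^3


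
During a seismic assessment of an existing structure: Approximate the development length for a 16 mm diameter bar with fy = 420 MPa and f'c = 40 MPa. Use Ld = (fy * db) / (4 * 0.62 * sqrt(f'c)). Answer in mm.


Ld = (fy * db) / (4 * 0.62 * sqrt(f'c))
= (420 * 16) / (4 * 0.62 * sqrt(40))
= 6720 / 15.6849
= 428.44 mm

428.44 mm


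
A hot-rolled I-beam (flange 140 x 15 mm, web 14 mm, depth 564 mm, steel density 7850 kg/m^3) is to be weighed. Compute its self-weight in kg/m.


A_flanges = 2 * 140 * 15 = 4200 mm^2
A_web = (564 - 2 * 15) * 14 = 7476 mm^2
A_total = 4200 + 7476 = 11676 mm^2 = 0.011676 m^2
Weight = rho * A = 7850 * 0.011676 = 91.6566 kg/m

91.6566 kg/m


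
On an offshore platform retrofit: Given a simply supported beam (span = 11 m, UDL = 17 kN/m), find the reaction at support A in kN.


Total load = w * L = 17 * 11 = 187 kN
By symmetry, each reaction R = total / 2 = 187 / 2 = 93.5 kN

93.5 kN


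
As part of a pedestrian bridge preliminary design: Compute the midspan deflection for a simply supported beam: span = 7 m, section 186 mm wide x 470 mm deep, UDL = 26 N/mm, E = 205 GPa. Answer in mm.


I = 186 * 470^3 / 12 = 1609256500.0 mm^4
L = 7000.0 mm, w = 26 N/mm, E = 205000.0 MPa
delta = 5 * w * L^4 / (384 * E * I)
= 5 * 26 * 7000.0^4 / (384 * 205000.0 * 1609256500.0)
= 2.4639 mm

2.4639 mm


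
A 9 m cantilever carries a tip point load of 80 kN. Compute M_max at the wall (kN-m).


For a cantilever with a point load at the free end:
M_max = P * L = 80 * 9 = 720 kN-m

720 kN-m


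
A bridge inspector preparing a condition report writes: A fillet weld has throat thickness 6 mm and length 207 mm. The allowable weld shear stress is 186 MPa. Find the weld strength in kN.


Strength = throat * length * allowable stress
= 6 * 207 * 186 N
= 231012 N
= 231.01 kN

231.01 kN


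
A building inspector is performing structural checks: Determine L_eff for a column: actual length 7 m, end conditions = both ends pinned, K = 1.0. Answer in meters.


L_eff = K * L
= 1.0 * 7
= 7.0 m

7.0 m


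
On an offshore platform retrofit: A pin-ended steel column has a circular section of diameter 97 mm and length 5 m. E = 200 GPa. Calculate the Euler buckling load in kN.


I = pi * d^4 / 64 = 4345670.92 mm^4
L = 5000.0 mm
P_cr = pi^2 * E * I / L^2
= 9.8696 * 200000.0 * 4345670.92 / 5000.0^2
= 343120.42 N = 343.1204 kN

343.1204 kN


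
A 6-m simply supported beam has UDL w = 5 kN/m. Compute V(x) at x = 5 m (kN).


R_A = w * L / 2 = 5 * 6 / 2 = 15.0 kN
V(x) = R_A - w * x = 15.0 - 5 * 5
= -10.0 kN

-10.0 kN


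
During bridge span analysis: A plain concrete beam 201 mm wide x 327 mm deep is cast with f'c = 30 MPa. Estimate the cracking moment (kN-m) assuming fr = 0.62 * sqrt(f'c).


fr = 0.62 * sqrt(30) = 0.62 * 5.4772 = 3.3959 MPa
I = 201 * 327^3 / 12 = 585676865.25 mm^4
y_t = 163.5 mm
M_cr = fr * I / y_t = 3.3959 * 585676865.25 / 163.5 N-mm
= 12.1645 kN-m

12.1645 kN-m


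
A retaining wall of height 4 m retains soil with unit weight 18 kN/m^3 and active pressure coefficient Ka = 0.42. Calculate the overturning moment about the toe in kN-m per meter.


Pa = 0.5 * Ka * gamma * H^2
= 0.5 * 0.42 * 18 * 4^2
= 60.48 kN/m
Arm = H / 3 = 4 / 3 = 1.3333 m
Mo = Pa * arm = Pa * H / 3 = 60.48 * 4 / 3 = 80.64 kN-m/m

80.64 kN-m/m


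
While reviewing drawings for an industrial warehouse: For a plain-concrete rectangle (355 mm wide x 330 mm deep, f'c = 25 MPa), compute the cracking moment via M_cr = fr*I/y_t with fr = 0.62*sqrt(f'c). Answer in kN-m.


fr = 0.62 * sqrt(25) = 0.62 * 5.0 = 3.1 MPa
I = 355 * 330^3 / 12 = 1063136250.0 mm^4
y_t = 165.0 mm
M_cr = fr * I / y_t = 3.1 * 1063136250.0 / 165.0 N-mm
= 19.9741 kN-m

19.9741 kN-m


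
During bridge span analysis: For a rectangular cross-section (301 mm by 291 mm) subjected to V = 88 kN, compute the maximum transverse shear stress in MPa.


A = b * h = 301 * 291 = 87591 mm^2
V = 88 kN = 88000.0 N
tau_max = 1.5 * V / A = 1.5 * 88000.0 / 87591
= 1.507 MPa

1.507 MPa


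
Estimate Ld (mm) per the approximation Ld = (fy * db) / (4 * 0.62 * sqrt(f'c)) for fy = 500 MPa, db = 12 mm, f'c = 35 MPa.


Ld = (fy * db) / (4 * 0.62 * sqrt(f'c))
= (500 * 12) / (4 * 0.62 * sqrt(35))
= 6000 / 14.6719
= 408.95 mm

408.95 mm


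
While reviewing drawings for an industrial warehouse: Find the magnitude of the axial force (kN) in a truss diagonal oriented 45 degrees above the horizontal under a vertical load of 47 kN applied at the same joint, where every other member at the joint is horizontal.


At the joint, only the diagonal has a vertical component, so vertical equilibrium gives:
F * sin(45) = 47
F = 47 / sin(45)
= 47 / 0.707107
= 66.47 kN

66.47 kN


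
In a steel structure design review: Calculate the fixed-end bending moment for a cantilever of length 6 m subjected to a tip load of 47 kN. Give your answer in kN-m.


For a cantilever with a point load at the free end:
M_max = P * L = 47 * 6 = 282 kN-m

282 kN-m


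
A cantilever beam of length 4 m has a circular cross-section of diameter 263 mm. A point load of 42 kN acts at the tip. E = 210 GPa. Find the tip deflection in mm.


I = pi * d^4 / 64 = pi * 263^4 / 64 = 234851258.98 mm^4
L = 4000.0 mm, P = 42000.0 N, E = 210000.0 MPa
delta = P * L^3 / (3 * E * I)
= 42000.0 * 4000.0^3 / (3 * 210000.0 * 234851258.98)
= 18.1675 mm

18.1675 mm


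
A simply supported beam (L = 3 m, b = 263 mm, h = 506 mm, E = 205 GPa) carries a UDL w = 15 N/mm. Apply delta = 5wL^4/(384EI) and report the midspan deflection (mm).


I = 263 * 506^3 / 12 = 2839396567.33 mm^4
L = 3000.0 mm, w = 15 N/mm, E = 205000.0 MPa
delta = 5 * w * L^4 / (384 * E * I)
= 5 * 15 * 3000.0^4 / (384 * 205000.0 * 2839396567.33)
= 0.0272 mm

0.0272 mm


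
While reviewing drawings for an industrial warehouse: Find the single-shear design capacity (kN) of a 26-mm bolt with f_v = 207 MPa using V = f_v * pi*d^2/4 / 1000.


A = pi * d^2 / 4 = pi * 26^2 / 4 = 530.9292 mm^2
V = f_v * A / 1000 = 207 * 530.9292 / 1000
= 109.9023 kN

109.9023 kN


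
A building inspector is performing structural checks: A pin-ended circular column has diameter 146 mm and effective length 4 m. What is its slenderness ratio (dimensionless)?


Radius of gyration r = d / 4 = 146 / 4 = 36.5 mm
L_eff = 4000.0 mm
Slenderness ratio = L / r = 4000.0 / 36.5 = 109.59 (dimensionless)

109.59 (dimensionless)


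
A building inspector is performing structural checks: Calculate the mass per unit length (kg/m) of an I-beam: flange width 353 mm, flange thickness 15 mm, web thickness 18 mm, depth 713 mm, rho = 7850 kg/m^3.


A_flanges = 2 * 353 * 15 = 10590 mm^2
A_web = (713 - 2 * 15) * 18 = 12294 mm^2
A_total = 10590 + 12294 = 22884 mm^2 = 0.022884 m^2
Weight = rho * A = 7850 * 0.022884 = 179.6394 kg/m

179.6394 kg/m


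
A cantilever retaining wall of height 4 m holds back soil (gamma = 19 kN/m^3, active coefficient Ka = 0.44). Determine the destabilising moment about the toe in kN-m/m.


Pa = 0.5 * Ka * gamma * H^2
= 0.5 * 0.44 * 19 * 4^2
= 66.88 kN/m
Arm = H / 3 = 4 / 3 = 1.3333 m
Mo = Pa * arm = Pa * H / 3 = 66.88 * 4 / 3 = 89.1733 kN-m/m

89.1733 kN-m/m


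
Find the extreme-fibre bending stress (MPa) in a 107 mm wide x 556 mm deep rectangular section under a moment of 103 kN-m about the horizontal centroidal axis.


I = b * h^3 / 12 = 107 * 556^3 / 12 = 1532593242.67 mm^4
y = h / 2 = 556 / 2 = 278.0 mm
M = 103 kN-m = 103000000.0 N-mm
sigma = M * y / I = 103000000.0 * 278.0 / 1532593242.67
= 18.68 MPa

18.68 MPa


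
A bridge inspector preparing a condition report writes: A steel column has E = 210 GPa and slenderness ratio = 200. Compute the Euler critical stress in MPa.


sigma_cr = pi^2 * E / lambda^2
= 9.8696 * 210000.0 / 200^2
= 9.8696 * 210000.0 / 40000
= 51.8154 MPa

51.8154 MPa


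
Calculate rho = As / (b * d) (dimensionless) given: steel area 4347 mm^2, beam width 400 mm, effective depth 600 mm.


rho = As / (b * d)
= 4347 / (400 * 600)
= 4347 / 240000
= 0.018113 (dimensionless)

0.018113 (dimensionless)


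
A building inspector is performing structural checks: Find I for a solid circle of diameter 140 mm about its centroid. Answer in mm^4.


r = d / 2 = 140 / 2 = 70.0 mm
I = pi * r^4 / 4 = pi * 70.0^4 / 4
= 18857409.9 mm^4

18857409.9 mm^4


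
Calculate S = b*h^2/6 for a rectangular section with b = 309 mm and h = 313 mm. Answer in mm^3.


S = b * h^2 / 6
= 309 * 313^2 / 6
= 309 * 97969 / 6
= 5045403.5 mm^3

5045403.5 mm^3


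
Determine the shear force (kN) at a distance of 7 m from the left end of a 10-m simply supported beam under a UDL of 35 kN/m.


R_A = w * L / 2 = 35 * 10 / 2 = 175.0 kN
V(x) = R_A - w * x = 175.0 - 35 * 7
= -70.0 kN

-70.0 kN


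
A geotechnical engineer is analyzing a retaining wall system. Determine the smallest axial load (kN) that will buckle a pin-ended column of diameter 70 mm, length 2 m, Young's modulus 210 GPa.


I = pi * d^4 / 64 = 1178588.12 mm^4
L = 2000.0 mm
P_cr = pi^2 * E * I / L^2
= 9.8696 * 210000.0 * 1178588.12 / 2000.0^2
= 610690.42 N = 610.6904 kN

610.6904 kN


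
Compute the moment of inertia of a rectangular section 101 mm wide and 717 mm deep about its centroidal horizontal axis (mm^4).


I = b * h^3 / 12
= 101 * 717^3 / 12
= 101 * 368601813 / 12
= 3102398592.75 mm^4

3102398592.75 mm^4


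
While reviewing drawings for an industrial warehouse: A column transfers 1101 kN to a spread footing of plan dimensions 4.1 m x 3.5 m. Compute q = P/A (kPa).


A = 4.1 * 3.5 = 14.35 m^2
q = P / A = 1101 / 14.35
= 76.7247 kPa

76.7247 kPa


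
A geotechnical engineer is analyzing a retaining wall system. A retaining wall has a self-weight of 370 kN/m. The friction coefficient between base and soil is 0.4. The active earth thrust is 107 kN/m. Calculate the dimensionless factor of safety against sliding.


Resisting force = mu * W = 0.4 * 370 = 148.0 kN/m
FOS = Resisting / Driving = 148.0 / 107
= 1.3832 (dimensionless)

1.3832 (dimensionless)


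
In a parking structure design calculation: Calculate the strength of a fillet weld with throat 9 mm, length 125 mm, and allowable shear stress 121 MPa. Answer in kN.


Strength = throat * length * allowable stress
= 9 * 125 * 121 N
= 136125 N
= 136.12 kN

136.12 kN


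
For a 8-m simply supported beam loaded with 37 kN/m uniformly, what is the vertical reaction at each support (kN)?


Total load = w * L = 37 * 8 = 296 kN
By symmetry, each reaction R = total / 2 = 296 / 2 = 148.0 kN

148.0 kN


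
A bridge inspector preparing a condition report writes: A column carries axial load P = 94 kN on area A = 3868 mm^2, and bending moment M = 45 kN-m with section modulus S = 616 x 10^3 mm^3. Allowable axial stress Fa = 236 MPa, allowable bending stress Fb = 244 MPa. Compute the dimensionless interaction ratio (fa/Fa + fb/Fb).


f_a = P / A = 94000.0 / 3868 = 24.302 MPa
f_b = M / S = 45000000.0 / 616000.0 = 73.0519 MPa
Ratio = f_a / Fa + f_b / Fb
= 24.302 / 236 + 73.0519 / 244
= 0.4024 (dimensionless)

0.4024 (dimensionless)


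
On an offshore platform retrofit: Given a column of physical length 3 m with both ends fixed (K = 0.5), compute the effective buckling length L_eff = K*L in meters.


L_eff = K * L
= 0.5 * 3
= 1.5 m

1.5 m


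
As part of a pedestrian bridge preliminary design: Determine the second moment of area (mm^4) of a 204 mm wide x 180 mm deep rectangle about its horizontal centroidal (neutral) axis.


I = b * h^3 / 12
= 204 * 180^3 / 12
= 204 * 5832000 / 12
= 99144000.0 mm^4

99144000.0 mm^4


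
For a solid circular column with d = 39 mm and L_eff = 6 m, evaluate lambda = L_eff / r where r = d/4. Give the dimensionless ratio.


Radius of gyration r = d / 4 = 39 / 4 = 9.75 mm
L_eff = 6000.0 mm
Slenderness ratio = L / r = 6000.0 / 9.75 = 615.38 (dimensionless)

615.38 (dimensionless)


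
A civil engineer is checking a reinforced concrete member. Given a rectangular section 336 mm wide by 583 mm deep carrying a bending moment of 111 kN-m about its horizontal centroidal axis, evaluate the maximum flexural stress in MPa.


I = b * h^3 / 12 = 336 * 583^3 / 12 = 5548348036.0 mm^4
y = h / 2 = 583 / 2 = 291.5 mm
M = 111 kN-m = 111000000.0 N-mm
sigma = M * y / I = 111000000.0 * 291.5 / 5548348036.0
= 5.83 MPa

5.83 MPa


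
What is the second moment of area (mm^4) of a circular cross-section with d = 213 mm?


r = d / 2 = 213 / 2 = 106.5 mm
I = pi * r^4 / 4 = pi * 106.5^4 / 4
= 101038830.91 mm^4

101038830.91 mm^4


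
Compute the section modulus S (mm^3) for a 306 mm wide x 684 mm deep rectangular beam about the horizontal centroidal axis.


S = b * h^2 / 6
= 306 * 684^2 / 6
= 306 * 467856 / 6
= 23860656.0 mm^3

23860656.0 mm^3


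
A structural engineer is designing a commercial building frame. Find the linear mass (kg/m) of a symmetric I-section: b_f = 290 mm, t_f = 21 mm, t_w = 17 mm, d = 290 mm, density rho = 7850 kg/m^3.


A_flanges = 2 * 290 * 21 = 12180 mm^2
A_web = (290 - 2 * 21) * 17 = 4216 mm^2
A_total = 12180 + 4216 = 16396 mm^2 = 0.016396 m^2
Weight = rho * A = 7850 * 0.016396 = 128.7086 kg/m

128.7086 kg/m


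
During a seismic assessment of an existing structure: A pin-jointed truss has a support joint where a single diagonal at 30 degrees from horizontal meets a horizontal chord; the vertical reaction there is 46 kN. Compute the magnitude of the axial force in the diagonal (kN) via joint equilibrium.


At the joint, only the diagonal has a vertical component, so vertical equilibrium gives:
F * sin(30) = 46
F = 46 / sin(30)
= 46 / 0.5
= 92.0 kN

92.0 kN


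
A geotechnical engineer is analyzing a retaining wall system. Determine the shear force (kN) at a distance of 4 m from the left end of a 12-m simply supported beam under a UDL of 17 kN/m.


R_A = w * L / 2 = 17 * 12 / 2 = 102.0 kN
V(x) = R_A - w * x = 102.0 - 17 * 4
= 34.0 kN

34.0 kN


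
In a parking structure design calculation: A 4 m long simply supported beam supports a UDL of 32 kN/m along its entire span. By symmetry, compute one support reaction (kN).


Total load = w * L = 32 * 4 = 128 kN
By symmetry, each reaction R = total / 2 = 128 / 2 = 64.0 kN

64.0 kN


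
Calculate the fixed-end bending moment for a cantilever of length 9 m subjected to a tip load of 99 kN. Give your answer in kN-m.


For a cantilever with a point load at the free end:
M_max = P * L = 99 * 9 = 891 kN-m

891 kN-m


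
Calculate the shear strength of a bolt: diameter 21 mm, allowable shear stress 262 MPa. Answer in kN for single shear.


A = pi * d^2 / 4 = pi * 21^2 / 4 = 346.3606 mm^2
V = f_v * A / 1000 = 262 * 346.3606 / 1000
= 90.7465 kN

90.7465 kN


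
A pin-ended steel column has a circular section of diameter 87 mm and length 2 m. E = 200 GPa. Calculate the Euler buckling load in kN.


I = pi * d^4 / 64 = 2812204.57 mm^4
L = 2000.0 mm
P_cr = pi^2 * E * I / L^2
= 9.8696 * 200000.0 * 2812204.57 / 2000.0^2
= 1387767.33 N = 1387.7673 kN

1387.7673 kN


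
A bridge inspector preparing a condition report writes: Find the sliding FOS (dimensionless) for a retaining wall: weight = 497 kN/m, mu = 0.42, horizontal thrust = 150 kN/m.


Resisting force = mu * W = 0.42 * 497 = 208.74 kN/m
FOS = Resisting / Driving = 208.74 / 150
= 1.3916 (dimensionless)

1.3916 (dimensionless)


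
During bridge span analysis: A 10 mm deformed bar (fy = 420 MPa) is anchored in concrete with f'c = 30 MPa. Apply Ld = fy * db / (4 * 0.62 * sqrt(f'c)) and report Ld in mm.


Ld = (fy * db) / (4 * 0.62 * sqrt(f'c))
= (420 * 10) / (4 * 0.62 * sqrt(30))
= 4200 / 13.5835
= 309.2 mm

309.2 mm


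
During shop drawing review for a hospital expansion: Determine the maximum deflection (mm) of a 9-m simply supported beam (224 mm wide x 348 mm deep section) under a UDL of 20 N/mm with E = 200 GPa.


I = 224 * 348^3 / 12 = 786691584.0 mm^4
L = 9000.0 mm, w = 20 N/mm, E = 200000.0 MPa
delta = 5 * w * L^4 / (384 * E * I)
= 5 * 20 * 9000.0^4 / (384 * 200000.0 * 786691584.0)
= 10.8594 mm

10.8594 mm


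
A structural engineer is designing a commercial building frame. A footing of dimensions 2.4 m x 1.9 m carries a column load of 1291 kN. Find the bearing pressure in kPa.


A = 2.4 * 1.9 = 4.56 m^2
q = P / A = 1291 / 4.56
= 283.114 kPa

283.114 kPa


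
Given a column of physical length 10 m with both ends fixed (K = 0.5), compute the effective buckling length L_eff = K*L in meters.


L_eff = K * L
= 0.5 * 10
= 5.0 m

5.0 m


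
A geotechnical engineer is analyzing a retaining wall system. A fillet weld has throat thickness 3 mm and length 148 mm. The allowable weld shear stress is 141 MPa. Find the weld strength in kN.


Strength = throat * length * allowable stress
= 3 * 148 * 141 N
= 62604 N
= 62.6 kN

62.6 kN


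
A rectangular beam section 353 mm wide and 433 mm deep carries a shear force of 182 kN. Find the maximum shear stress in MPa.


A = b * h = 353 * 433 = 152849 mm^2
V = 182 kN = 182000.0 N
tau_max = 1.5 * V / A = 1.5 * 182000.0 / 152849
= 1.7861 MPa

1.7861 MPa


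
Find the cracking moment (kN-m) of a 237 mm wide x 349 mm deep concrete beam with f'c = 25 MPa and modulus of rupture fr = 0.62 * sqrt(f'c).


fr = 0.62 * sqrt(25) = 0.62 * 5.0 = 3.1 MPa
I = 237 * 349^3 / 12 = 839543842.75 mm^4
y_t = 174.5 mm
M_cr = fr * I / y_t = 3.1 * 839543842.75 / 174.5 N-mm
= 14.9145 kN-m

14.9145 kN-m


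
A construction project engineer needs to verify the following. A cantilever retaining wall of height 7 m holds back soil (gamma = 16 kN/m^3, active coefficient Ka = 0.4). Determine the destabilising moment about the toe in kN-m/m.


Pa = 0.5 * Ka * gamma * H^2
= 0.5 * 0.4 * 16 * 7^2
= 156.8 kN/m
Arm = H / 3 = 7 / 3 = 2.3333 m
Mo = Pa * arm = Pa * H / 3 = 156.8 * 7 / 3 = 365.8667 kN-m/m

365.8667 kN-m/m


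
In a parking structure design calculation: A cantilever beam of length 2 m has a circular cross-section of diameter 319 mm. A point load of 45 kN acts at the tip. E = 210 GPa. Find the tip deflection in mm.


I = pi * d^4 / 64 = pi * 319^4 / 64 = 508314655.12 mm^4
L = 2000.0 mm, P = 45000.0 N, E = 210000.0 MPa
delta = P * L^3 / (3 * E * I)
= 45000.0 * 2000.0^3 / (3 * 210000.0 * 508314655.12)
= 1.1242 mm

1.1242 mm


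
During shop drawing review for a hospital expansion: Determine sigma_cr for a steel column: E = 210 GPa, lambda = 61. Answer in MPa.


sigma_cr = pi^2 * E / lambda^2
= 9.8696 * 210000.0 / 61^2
= 9.8696 * 210000.0 / 3721
= 557.0054 MPa

557.0054 MPa


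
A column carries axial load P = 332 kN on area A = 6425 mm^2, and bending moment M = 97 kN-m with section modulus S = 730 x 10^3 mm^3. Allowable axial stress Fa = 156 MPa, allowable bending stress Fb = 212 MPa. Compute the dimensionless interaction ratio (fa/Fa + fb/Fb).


f_a = P / A = 332000.0 / 6425 = 51.6732 MPa
f_b = M / S = 97000000.0 / 730000.0 = 132.8767 MPa
Ratio = f_a / Fa + f_b / Fb
= 51.6732 / 156 + 132.8767 / 212
= 0.958 (dimensionless)

0.958 (dimensionless)


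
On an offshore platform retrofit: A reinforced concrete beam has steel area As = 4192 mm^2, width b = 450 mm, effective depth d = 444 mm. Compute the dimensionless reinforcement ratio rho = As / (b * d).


rho = As / (b * d)
= 4192 / (450 * 444)
= 4192 / 199800
= 0.020981 (dimensionless)

0.020981 (dimensionless)


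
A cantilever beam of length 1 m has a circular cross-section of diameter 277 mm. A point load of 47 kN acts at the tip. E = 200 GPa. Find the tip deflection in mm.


I = pi * d^4 / 64 = pi * 277^4 / 64 = 288994099.02 mm^4
L = 1000.0 mm, P = 47000.0 N, E = 200000.0 MPa
delta = P * L^3 / (3 * E * I)
= 47000.0 * 1000.0^3 / (3 * 200000.0 * 288994099.02)
= 0.2711 mm

0.2711 mm


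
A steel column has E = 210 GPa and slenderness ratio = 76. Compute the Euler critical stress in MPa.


sigma_cr = pi^2 * E / lambda^2
= 9.8696 * 210000.0 / 76^2
= 9.8696 * 210000.0 / 5776
= 358.8326 MPa

358.8326 MPa


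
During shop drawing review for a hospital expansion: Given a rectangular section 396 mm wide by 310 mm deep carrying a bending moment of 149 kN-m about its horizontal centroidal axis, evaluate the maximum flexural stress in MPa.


I = b * h^3 / 12 = 396 * 310^3 / 12 = 983103000.0 mm^4
y = h / 2 = 310 / 2 = 155.0 mm
M = 149 kN-m = 149000000.0 N-mm
sigma = M * y / I = 149000000.0 * 155.0 / 983103000.0
= 23.49 MPa

23.49 MPa


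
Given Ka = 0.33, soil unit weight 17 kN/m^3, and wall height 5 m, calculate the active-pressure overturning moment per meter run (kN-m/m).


Pa = 0.5 * Ka * gamma * H^2
= 0.5 * 0.33 * 17 * 5^2
= 70.125 kN/m
Arm = H / 3 = 5 / 3 = 1.6667 m
Mo = Pa * arm = Pa * H / 3 = 70.125 * 5 / 3 = 116.875 kN-m/m

116.875 kN-m/m


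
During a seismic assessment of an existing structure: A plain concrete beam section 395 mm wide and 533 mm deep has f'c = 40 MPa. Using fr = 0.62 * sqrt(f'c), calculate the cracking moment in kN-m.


fr = 0.62 * sqrt(40) = 0.62 * 6.3246 = 3.9212 MPa
I = 395 * 533^3 / 12 = 4984223134.58 mm^4
y_t = 266.5 mm
M_cr = fr * I / y_t = 3.9212 * 4984223134.58 / 266.5 N-mm
= 73.3368 kN-m

73.3368 kN-m


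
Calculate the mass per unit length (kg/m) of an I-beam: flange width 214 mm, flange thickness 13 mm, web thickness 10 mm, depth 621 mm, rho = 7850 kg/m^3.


A_flanges = 2 * 214 * 13 = 5564 mm^2
A_web = (621 - 2 * 13) * 10 = 5950 mm^2
A_total = 5564 + 5950 = 11514 mm^2 = 0.011514 m^2
Weight = rho * A = 7850 * 0.011514 = 90.3849 kg/m

90.3849 kg/m


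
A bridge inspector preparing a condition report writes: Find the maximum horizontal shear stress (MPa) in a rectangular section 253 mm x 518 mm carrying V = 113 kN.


A = b * h = 253 * 518 = 131054 mm^2
V = 113 kN = 113000.0 N
tau_max = 1.5 * V / A = 1.5 * 113000.0 / 131054
= 1.2934 MPa

1.2934 MPa


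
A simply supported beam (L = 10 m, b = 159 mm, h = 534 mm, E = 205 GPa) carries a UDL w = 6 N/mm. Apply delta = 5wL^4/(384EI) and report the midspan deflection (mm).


I = 159 * 534^3 / 12 = 2017621278.0 mm^4
L = 10000.0 mm, w = 6 N/mm, E = 205000.0 MPa
delta = 5 * w * L^4 / (384 * E * I)
= 5 * 6 * 10000.0^4 / (384 * 205000.0 * 2017621278.0)
= 1.8888 mm

1.8888 mm


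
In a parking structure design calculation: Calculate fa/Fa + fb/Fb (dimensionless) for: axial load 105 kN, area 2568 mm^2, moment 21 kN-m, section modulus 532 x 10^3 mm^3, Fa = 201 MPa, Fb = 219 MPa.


f_a = P / A = 105000.0 / 2568 = 40.8879 MPa
f_b = M / S = 21000000.0 / 532000.0 = 39.4737 MPa
Ratio = f_a / Fa + f_b / Fb
= 40.8879 / 201 + 39.4737 / 219
= 0.3837 (dimensionless)

0.3837 (dimensionless)


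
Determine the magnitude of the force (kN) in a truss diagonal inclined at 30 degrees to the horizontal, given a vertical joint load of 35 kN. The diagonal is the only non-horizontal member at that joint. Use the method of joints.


At the joint, only the diagonal has a vertical component, so vertical equilibrium gives:
F * sin(30) = 35
F = 35 / sin(30)
= 35 / 0.5
= 70.0 kN

70.0 kN


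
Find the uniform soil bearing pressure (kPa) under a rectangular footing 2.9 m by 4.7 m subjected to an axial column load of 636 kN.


A = 2.9 * 4.7 = 13.63 m^2
q = P / A = 636 / 13.63
= 46.6618 kPa

46.6618 kPa


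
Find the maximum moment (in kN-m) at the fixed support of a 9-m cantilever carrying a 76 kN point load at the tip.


For a cantilever with a point load at the free end:
M_max = P * L = 76 * 9 = 684 kN-m

684 kN-m


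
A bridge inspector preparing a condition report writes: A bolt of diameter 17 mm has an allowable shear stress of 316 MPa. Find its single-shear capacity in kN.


A = pi * d^2 / 4 = pi * 17^2 / 4 = 226.9801 mm^2
V = f_v * A / 1000 = 316 * 226.9801 / 1000
= 71.7257 kN

71.7257 kN


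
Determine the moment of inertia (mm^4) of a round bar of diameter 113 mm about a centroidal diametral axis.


r = d / 2 = 113 / 2 = 56.5 mm
I = pi * r^4 / 4 = pi * 56.5^4 / 4
= 8003568.62 mm^4

8003568.62 mm^4


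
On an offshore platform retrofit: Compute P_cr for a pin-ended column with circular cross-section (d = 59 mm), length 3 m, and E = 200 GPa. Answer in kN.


I = pi * d^4 / 64 = 594809.57 mm^4
L = 3000.0 mm
P_cr = pi^2 * E * I / L^2
= 9.8696 * 200000.0 * 594809.57 / 3000.0^2
= 130456.34 N = 130.4563 kN

130.4563 kN


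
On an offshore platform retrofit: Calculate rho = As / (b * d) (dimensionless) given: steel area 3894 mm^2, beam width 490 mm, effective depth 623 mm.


rho = As / (b * d)
= 3894 / (490 * 623)
= 3894 / 305270
= 0.012756 (dimensionless)

0.012756 (dimensionless)


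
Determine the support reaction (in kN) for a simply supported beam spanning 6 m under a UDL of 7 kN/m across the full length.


Total load = w * L = 7 * 6 = 42 kN
By symmetry, each reaction R = total / 2 = 42 / 2 = 21.0 kN

21.0 kN


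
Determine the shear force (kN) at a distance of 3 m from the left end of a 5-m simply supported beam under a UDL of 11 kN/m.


R_A = w * L / 2 = 11 * 5 / 2 = 27.5 kN
V(x) = R_A - w * x = 27.5 - 11 * 3
= -5.5 kN

-5.5 kN


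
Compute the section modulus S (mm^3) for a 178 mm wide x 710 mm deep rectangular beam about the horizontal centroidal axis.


S = b * h^2 / 6
= 178 * 710^2 / 6
= 178 * 504100 / 6
= 14954966.67 mm^3

14954966.67 mm^3


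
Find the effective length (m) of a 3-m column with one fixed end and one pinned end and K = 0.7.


L_eff = K * L
= 0.7 * 3
= 2.1 m

2.1 m


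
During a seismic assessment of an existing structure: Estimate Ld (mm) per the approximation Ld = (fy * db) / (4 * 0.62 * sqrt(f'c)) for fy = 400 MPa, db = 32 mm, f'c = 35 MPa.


Ld = (fy * db) / (4 * 0.62 * sqrt(f'c))
= (400 * 32) / (4 * 0.62 * sqrt(35))
= 12800 / 14.6719
= 872.42 mm

872.42 mm


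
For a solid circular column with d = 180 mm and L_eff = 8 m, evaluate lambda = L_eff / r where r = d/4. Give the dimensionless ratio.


Radius of gyration r = d / 4 = 180 / 4 = 45.0 mm
L_eff = 8000.0 mm
Slenderness ratio = L / r = 8000.0 / 45.0 = 177.78 (dimensionless)

177.78 (dimensionless)


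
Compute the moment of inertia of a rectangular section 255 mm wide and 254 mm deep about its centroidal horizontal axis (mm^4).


I = b * h^3 / 12
= 255 * 254^3 / 12
= 255 * 16387064 / 12
= 348225110.0 mm^4

348225110.0 mm^4


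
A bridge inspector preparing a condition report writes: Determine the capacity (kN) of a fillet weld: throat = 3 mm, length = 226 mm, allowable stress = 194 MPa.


Strength = throat * length * allowable stress
= 3 * 226 * 194 N
= 131532 N
= 131.53 kN

131.53 kN


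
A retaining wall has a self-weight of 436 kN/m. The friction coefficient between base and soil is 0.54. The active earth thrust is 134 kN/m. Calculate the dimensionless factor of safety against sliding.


Resisting force = mu * W = 0.54 * 436 = 235.44 kN/m
FOS = Resisting / Driving = 235.44 / 134
= 1.757 (dimensionless)

1.757 (dimensionless)
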